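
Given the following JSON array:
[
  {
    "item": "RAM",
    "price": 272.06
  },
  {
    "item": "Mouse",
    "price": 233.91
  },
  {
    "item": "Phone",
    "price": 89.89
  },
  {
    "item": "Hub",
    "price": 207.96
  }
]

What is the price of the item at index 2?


Array index 2 -> Phone
price = 89.89

ANSWER: 89.89


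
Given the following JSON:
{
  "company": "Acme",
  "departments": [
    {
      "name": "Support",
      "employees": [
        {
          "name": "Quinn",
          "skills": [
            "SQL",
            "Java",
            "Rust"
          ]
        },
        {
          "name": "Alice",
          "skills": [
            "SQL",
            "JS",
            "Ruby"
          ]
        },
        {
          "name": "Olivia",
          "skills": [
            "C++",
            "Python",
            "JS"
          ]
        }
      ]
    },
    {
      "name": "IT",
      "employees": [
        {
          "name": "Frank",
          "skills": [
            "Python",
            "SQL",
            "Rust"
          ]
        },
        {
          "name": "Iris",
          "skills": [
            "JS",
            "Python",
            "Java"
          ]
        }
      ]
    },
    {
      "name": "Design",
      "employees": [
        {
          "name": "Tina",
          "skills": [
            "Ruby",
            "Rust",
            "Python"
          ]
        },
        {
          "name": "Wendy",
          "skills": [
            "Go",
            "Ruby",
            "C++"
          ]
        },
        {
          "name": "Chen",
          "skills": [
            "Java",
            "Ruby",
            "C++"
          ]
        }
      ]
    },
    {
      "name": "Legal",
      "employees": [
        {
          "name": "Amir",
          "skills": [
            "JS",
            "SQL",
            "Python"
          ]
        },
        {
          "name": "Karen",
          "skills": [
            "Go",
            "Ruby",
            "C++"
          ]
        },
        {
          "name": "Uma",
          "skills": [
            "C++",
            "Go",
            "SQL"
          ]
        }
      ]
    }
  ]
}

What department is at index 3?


Path: departments[3].name
Value: Legal

ANSWER: Legal


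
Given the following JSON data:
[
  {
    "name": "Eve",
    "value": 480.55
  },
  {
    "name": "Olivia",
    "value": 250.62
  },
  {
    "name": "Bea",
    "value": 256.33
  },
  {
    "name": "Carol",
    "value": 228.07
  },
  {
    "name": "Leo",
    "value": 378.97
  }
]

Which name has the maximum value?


Comparing values:
  Eve: 480.55
  Olivia: 250.62
  Bea: 256.33
  Carol: 228.07
  Leo: 378.97
Maximum: Eve (480.55)

ANSWER: Eve


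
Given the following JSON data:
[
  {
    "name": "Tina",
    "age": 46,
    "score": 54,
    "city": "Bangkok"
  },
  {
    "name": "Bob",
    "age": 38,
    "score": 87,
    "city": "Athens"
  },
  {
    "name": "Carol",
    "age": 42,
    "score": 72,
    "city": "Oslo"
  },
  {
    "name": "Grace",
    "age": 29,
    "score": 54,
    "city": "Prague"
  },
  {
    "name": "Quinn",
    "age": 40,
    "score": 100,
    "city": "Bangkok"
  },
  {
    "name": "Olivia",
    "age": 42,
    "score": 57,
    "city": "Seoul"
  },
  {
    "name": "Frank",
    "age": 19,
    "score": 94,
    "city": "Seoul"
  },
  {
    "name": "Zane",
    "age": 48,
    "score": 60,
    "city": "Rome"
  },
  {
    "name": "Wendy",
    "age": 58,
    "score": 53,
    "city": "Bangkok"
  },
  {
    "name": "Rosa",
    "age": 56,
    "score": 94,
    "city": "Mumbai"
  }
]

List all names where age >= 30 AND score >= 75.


Checking both conditions:
  Tina (age=46, score=54) -> no
  Bob (age=38, score=87) -> YES
  Carol (age=42, score=72) -> no
  Grace (age=29, score=54) -> no
  Quinn (age=40, score=100) -> YES
  Olivia (age=42, score=57) -> no
  Frank (age=19, score=94) -> no
  Zane (age=48, score=60) -> no
  Wendy (age=58, score=53) -> no
  Rosa (age=56, score=94) -> YES


ANSWER: Bob, Quinn, Rosa


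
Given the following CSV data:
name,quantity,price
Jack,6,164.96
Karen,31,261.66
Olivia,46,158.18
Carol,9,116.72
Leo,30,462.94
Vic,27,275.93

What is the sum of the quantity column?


Values in 'quantity' column:
  Row 1: 6
  Row 2: 31
  Row 3: 46
  Row 4: 9
  Row 5: 30
  Row 6: 27
Sum = 6 + 31 + 46 + 9 + 30 + 27 = 149

ANSWER: 149


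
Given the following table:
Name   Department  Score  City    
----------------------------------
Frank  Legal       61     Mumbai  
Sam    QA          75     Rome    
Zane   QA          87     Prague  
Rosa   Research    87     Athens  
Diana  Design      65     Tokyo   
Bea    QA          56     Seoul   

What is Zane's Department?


Row 3: Zane
Department = QA

ANSWER: QA


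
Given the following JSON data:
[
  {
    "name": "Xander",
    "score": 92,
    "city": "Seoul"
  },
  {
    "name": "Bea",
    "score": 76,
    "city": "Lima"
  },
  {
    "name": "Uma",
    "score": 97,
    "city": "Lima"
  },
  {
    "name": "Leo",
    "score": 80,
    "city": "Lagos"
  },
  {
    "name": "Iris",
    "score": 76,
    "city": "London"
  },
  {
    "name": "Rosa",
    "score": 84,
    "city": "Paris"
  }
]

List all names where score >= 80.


Filtering records where score >= 80:
  Xander (score=92) -> YES
  Bea (score=76) -> no
  Uma (score=97) -> YES
  Leo (score=80) -> YES
  Iris (score=76) -> no
  Rosa (score=84) -> YES


ANSWER: Xander, Uma, Leo, Rosa


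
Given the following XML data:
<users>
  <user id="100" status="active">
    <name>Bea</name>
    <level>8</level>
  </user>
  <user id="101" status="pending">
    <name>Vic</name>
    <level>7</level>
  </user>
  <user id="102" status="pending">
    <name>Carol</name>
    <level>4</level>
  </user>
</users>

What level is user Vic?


Finding user: Vic
<level>7</level>

ANSWER: 7


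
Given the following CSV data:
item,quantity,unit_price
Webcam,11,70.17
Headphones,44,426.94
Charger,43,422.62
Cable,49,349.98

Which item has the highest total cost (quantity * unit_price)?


Computing row totals:
  Webcam: 771.87
  Headphones: 18785.36
  Charger: 18172.66
  Cable: 17149.02
Maximum: Headphones (18785.36)

ANSWER: Headphones


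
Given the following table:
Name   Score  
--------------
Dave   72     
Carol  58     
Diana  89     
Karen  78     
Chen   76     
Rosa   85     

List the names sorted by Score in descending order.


Sorting by Score (descending):
  Diana: 89
  Rosa: 85
  Karen: 78
  Chen: 76
  Dave: 72
  Carol: 58


ANSWER: Diana, Rosa, Karen, Chen, Dave, Carol


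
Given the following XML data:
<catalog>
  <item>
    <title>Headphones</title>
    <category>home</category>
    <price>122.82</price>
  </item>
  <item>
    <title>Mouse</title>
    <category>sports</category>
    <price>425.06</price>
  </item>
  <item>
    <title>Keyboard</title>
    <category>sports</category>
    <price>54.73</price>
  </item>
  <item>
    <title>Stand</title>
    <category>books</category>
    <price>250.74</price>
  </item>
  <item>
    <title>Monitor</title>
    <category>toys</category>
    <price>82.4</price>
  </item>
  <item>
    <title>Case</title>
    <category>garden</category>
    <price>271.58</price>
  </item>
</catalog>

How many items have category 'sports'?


Scanning <item> elements for <category>sports</category>:
  Item 2: Mouse -> MATCH
  Item 3: Keyboard -> MATCH
Count: 2

ANSWER: 2


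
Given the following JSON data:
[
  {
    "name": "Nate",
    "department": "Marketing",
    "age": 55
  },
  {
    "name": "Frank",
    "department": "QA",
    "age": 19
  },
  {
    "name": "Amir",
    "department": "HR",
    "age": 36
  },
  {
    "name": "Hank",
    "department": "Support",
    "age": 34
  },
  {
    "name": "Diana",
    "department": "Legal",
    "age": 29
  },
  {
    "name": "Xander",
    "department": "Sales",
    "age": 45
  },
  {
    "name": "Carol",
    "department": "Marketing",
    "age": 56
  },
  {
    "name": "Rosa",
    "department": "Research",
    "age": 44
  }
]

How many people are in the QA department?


Scanning records for department = QA
  Record 1: Frank
Count: 1

ANSWER: 1


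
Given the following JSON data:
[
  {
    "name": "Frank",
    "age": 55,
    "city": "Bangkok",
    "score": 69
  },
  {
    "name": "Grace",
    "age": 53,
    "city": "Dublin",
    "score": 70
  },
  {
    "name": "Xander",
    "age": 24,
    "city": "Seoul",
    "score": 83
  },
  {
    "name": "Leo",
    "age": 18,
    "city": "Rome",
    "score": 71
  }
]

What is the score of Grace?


Looking up record where name = Grace
Record index: 1
Field 'score' = 70

ANSWER: 70


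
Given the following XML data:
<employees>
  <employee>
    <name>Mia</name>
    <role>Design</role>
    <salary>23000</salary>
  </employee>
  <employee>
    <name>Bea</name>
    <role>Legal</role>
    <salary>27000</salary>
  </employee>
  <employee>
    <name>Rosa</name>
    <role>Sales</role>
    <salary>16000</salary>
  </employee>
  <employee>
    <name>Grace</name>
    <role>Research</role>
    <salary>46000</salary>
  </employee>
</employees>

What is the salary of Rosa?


Searching for <employee> with <name>Rosa</name>
Found at position 3
<salary>16000</salary>

ANSWER: 16000


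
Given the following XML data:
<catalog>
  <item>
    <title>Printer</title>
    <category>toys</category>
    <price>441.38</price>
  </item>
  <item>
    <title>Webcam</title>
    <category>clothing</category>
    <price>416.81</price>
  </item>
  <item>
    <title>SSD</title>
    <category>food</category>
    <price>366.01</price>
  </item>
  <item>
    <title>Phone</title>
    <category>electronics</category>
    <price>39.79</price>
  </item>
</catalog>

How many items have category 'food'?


Scanning <item> elements for <category>food</category>:
  Item 3: SSD -> MATCH
Count: 1

ANSWER: 1


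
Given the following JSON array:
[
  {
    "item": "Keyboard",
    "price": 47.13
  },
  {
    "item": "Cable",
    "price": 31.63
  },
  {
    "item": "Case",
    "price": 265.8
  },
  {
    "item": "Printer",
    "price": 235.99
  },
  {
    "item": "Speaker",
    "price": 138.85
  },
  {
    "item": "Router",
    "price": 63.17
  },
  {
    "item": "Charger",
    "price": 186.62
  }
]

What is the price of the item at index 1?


Array index 1 -> Cable
price = 31.63

ANSWER: 31.63


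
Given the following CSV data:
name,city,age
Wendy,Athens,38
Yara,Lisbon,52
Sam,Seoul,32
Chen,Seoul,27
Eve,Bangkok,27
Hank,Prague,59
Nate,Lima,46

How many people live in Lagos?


Scanning city column for 'Lagos':
Total matches: 0

ANSWER: 0


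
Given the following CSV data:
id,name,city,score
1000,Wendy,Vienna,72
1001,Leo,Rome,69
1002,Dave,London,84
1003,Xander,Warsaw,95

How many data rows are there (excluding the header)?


Counting rows (excluding header):
Header: id,name,city,score
Data rows: 4

ANSWER: 4


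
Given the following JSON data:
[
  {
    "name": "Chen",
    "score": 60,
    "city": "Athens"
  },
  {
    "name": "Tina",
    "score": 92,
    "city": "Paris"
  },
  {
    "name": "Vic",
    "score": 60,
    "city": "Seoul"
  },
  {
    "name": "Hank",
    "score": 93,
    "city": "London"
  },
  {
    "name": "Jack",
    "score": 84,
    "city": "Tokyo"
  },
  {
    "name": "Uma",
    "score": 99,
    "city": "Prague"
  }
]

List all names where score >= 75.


Filtering records where score >= 75:
  Chen (score=60) -> no
  Tina (score=92) -> YES
  Vic (score=60) -> no
  Hank (score=93) -> YES
  Jack (score=84) -> YES
  Uma (score=99) -> YES


ANSWER: Tina, Hank, Jack, Uma


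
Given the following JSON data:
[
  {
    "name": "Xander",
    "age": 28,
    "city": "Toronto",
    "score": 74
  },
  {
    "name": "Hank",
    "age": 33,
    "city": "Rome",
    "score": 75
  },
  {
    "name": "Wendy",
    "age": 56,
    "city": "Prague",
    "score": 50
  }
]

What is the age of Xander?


Looking up record where name = Xander
Record index: 0
Field 'age' = 28

ANSWER: 28


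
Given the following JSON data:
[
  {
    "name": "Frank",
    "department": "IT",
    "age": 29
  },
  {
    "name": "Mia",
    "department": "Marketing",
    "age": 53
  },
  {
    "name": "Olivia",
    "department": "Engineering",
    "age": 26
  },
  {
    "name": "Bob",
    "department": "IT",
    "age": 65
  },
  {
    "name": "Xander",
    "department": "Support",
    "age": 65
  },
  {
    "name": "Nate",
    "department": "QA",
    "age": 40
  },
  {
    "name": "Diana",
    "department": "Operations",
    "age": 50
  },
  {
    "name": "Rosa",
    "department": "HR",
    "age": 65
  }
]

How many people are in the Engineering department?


Scanning records for department = Engineering
  Record 2: Olivia
Count: 1

ANSWER: 1


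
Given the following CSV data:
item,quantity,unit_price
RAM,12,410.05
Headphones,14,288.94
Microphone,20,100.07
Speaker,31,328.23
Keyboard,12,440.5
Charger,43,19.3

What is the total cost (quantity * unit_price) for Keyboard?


Row: Keyboard
quantity = 12
unit_price = 440.5
total = 12 * 440.5 = 5286.0

ANSWER: 5286.0


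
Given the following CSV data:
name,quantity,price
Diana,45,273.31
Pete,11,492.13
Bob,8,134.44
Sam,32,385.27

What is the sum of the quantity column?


Values in 'quantity' column:
  Row 1: 45
  Row 2: 11
  Row 3: 8
  Row 4: 32
Sum = 45 + 11 + 8 + 32 = 96

ANSWER: 96


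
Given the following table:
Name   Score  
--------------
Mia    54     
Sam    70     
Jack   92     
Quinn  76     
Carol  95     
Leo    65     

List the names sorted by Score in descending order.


Sorting by Score (descending):
  Carol: 95
  Jack: 92
  Quinn: 76
  Sam: 70
  Leo: 65
  Mia: 54


ANSWER: Carol, Jack, Quinn, Sam, Leo, Mia


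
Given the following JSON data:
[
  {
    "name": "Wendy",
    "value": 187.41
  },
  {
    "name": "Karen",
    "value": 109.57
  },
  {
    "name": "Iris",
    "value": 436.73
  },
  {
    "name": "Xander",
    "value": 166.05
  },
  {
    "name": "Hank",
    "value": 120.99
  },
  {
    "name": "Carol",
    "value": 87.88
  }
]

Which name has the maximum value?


Comparing values:
  Wendy: 187.41
  Karen: 109.57
  Iris: 436.73
  Xander: 166.05
  Hank: 120.99
  Carol: 87.88
Maximum: Iris (436.73)

ANSWER: Iris


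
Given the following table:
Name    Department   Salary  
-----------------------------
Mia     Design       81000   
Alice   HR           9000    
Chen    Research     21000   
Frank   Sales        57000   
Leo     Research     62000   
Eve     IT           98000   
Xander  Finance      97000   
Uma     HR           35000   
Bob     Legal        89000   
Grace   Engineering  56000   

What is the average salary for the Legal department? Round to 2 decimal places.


Legal department members:
  Bob: 89000
Sum = 89000
Count = 1
Average = 89000 / 1 = 89000.00

ANSWER: 89000.00


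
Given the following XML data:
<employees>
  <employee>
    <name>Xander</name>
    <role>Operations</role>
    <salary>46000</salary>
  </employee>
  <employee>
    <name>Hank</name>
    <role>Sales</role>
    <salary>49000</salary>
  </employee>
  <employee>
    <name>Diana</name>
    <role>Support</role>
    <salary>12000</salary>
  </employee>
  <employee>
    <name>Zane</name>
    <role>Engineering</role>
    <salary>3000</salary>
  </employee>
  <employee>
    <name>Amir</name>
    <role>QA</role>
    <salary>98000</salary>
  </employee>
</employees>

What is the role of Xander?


Searching for <employee> with <name>Xander</name>
Found at position 1
<role>Operations</role>

ANSWER: Operations


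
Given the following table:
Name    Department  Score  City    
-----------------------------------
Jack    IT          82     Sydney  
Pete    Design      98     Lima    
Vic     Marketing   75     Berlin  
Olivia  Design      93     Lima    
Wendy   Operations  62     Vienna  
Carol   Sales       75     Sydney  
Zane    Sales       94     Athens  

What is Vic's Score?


Row 3: Vic
Score = 75

ANSWER: 75


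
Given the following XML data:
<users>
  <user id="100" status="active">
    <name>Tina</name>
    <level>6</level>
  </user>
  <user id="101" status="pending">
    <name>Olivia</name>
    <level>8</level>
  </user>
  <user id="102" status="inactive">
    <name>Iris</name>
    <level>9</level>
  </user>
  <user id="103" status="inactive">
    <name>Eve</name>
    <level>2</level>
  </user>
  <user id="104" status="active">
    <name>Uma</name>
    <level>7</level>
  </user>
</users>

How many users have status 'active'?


Counting users with status='active':
  Tina (id=100) -> MATCH
  Uma (id=104) -> MATCH
Count: 2

ANSWER: 2


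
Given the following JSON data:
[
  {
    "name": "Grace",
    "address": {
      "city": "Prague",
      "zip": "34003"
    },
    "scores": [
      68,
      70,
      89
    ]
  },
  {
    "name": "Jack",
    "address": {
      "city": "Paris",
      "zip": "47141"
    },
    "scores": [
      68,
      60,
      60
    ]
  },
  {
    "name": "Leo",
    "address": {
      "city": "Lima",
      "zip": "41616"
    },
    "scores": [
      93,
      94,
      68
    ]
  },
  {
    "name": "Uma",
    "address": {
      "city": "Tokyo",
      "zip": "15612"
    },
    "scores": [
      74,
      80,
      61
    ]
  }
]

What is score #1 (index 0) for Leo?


Path: records[2].scores[0]
Value: 93

ANSWER: 93


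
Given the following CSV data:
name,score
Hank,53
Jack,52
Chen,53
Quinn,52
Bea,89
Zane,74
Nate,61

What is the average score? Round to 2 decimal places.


Scores: 53, 52, 53, 52, 89, 74, 61
Sum = 434
Count = 7
Average = 434 / 7 = 62.00

ANSWER: 62.00


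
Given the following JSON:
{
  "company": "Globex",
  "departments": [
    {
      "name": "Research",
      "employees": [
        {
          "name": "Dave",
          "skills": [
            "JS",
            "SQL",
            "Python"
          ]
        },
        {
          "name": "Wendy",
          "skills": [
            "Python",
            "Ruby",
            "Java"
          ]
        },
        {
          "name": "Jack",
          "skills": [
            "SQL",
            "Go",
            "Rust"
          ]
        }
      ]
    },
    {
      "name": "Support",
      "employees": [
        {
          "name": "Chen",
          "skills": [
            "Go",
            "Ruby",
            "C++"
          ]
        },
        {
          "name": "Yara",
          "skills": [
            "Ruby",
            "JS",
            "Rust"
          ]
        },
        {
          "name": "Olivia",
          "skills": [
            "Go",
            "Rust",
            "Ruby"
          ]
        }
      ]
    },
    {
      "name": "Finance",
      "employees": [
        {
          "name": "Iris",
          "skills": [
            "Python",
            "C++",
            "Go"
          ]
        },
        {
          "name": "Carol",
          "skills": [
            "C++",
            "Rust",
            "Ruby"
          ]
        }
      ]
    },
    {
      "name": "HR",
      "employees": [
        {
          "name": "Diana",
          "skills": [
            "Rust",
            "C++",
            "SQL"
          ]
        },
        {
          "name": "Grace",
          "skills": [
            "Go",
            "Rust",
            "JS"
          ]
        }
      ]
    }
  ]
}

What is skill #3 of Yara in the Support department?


Path: departments[1].employees[1].skills[2]
Value: Rust

ANSWER: Rust


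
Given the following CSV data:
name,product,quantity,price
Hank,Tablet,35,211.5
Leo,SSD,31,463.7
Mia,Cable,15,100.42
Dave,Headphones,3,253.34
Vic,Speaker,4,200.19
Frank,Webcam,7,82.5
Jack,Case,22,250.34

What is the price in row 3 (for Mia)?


Row 3: Mia
Column 'price' = 100.42

ANSWER: 100.42


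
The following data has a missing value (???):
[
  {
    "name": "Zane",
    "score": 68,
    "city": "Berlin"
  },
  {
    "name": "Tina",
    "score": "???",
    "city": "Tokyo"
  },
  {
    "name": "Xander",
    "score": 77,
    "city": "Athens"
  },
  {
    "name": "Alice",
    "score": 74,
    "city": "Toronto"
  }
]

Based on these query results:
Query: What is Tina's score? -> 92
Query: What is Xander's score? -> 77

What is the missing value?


The missing value is Tina's score
From query: Tina's score = 92

ANSWER: 92


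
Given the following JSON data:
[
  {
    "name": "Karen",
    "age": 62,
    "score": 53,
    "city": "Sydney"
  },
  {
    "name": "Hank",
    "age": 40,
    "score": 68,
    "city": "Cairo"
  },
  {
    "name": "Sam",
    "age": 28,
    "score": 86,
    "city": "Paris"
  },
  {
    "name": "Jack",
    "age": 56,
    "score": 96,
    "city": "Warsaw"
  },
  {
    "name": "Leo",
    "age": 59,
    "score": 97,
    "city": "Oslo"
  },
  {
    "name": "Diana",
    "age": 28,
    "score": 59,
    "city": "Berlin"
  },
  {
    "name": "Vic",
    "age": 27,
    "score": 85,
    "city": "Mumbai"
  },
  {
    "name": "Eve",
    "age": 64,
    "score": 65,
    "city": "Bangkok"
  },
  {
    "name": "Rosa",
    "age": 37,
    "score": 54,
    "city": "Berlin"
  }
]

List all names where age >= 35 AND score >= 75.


Checking both conditions:
  Karen (age=62, score=53) -> no
  Hank (age=40, score=68) -> no
  Sam (age=28, score=86) -> no
  Jack (age=56, score=96) -> YES
  Leo (age=59, score=97) -> YES
  Diana (age=28, score=59) -> no
  Vic (age=27, score=85) -> no
  Eve (age=64, score=65) -> no
  Rosa (age=37, score=54) -> no


ANSWER: Jack, Leo


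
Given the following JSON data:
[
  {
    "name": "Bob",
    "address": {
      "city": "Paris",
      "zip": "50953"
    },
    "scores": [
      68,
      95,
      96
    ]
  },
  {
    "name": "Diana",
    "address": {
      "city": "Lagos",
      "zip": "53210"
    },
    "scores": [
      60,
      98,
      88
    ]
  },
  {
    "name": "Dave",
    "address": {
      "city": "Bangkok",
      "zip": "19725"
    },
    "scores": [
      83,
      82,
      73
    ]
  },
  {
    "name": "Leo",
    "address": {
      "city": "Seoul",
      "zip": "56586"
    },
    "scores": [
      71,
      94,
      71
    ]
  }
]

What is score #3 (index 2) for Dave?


Path: records[2].scores[2]
Value: 73

ANSWER: 73


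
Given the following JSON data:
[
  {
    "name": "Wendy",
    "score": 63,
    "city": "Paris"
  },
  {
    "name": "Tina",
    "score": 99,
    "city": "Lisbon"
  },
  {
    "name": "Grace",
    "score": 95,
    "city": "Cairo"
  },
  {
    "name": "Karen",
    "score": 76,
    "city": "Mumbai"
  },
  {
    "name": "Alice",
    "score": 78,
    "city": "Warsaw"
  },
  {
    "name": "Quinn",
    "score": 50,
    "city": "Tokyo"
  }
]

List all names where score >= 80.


Filtering records where score >= 80:
  Wendy (score=63) -> no
  Tina (score=99) -> YES
  Grace (score=95) -> YES
  Karen (score=76) -> no
  Alice (score=78) -> no
  Quinn (score=50) -> no


ANSWER: Tina, Grace


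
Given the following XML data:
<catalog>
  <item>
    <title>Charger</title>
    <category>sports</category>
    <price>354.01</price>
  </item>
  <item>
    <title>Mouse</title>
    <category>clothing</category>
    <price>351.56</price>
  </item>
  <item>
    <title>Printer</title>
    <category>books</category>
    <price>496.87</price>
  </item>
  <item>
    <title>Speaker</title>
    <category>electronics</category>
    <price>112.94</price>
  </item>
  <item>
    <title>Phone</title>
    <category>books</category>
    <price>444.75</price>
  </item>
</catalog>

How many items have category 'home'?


Scanning <item> elements for <category>home</category>:
Count: 0

ANSWER: 0


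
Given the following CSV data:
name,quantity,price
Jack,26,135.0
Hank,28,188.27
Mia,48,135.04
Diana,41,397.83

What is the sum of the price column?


Values in 'price' column:
  Row 1: 135.0
  Row 2: 188.27
  Row 3: 135.04
  Row 4: 397.83
Sum = 135.0 + 188.27 + 135.04 + 397.83 = 856.14

ANSWER: 856.14


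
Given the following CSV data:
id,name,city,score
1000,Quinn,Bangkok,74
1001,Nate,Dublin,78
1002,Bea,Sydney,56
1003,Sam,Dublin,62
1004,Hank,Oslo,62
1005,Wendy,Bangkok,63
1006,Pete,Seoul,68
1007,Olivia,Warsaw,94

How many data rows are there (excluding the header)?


Counting rows (excluding header):
Header: id,name,city,score
Data rows: 8

ANSWER: 8


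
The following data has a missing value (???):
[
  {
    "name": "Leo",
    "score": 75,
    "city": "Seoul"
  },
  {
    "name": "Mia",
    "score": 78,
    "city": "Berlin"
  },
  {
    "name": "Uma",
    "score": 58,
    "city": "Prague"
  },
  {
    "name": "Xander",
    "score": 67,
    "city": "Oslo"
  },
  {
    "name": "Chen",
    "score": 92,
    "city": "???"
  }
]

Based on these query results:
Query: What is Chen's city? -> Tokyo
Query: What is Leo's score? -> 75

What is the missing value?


The missing value is Chen's city
From query: Chen's city = Tokyo

ANSWER: Tokyo


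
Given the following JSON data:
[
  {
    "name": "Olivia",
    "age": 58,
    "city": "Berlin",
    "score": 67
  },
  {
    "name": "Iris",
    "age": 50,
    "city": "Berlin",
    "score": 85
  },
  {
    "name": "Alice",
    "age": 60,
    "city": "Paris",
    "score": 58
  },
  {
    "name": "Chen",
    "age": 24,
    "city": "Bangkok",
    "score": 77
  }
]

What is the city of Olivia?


Looking up record where name = Olivia
Record index: 0
Field 'city' = Berlin

ANSWER: Berlin


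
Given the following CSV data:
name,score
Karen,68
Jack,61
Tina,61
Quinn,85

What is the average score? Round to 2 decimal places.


Scores: 68, 61, 61, 85
Sum = 275
Count = 4
Average = 275 / 4 = 68.75

ANSWER: 68.75


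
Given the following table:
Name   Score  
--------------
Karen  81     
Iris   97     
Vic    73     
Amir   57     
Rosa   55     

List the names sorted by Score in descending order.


Sorting by Score (descending):
  Iris: 97
  Karen: 81
  Vic: 73
  Amir: 57
  Rosa: 55


ANSWER: Iris, Karen, Vic, Amir, Rosa


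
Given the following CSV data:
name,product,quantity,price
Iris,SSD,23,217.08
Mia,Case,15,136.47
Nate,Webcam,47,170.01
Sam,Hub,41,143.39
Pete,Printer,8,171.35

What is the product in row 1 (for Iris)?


Row 1: Iris
Column 'product' = SSD

ANSWER: SSD


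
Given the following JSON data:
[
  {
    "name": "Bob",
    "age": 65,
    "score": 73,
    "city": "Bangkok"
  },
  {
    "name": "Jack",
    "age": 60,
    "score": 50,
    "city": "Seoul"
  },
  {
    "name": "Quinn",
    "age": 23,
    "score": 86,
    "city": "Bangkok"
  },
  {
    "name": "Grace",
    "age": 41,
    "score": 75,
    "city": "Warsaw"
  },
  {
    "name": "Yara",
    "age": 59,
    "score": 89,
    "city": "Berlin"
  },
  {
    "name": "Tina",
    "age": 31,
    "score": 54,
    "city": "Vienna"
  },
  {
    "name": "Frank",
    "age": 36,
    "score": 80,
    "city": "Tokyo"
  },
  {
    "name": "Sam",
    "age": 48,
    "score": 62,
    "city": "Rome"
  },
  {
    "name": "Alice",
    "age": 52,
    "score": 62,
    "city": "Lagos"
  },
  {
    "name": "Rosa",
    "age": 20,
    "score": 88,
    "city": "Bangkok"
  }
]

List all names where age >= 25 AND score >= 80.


Checking both conditions:
  Bob (age=65, score=73) -> no
  Jack (age=60, score=50) -> no
  Quinn (age=23, score=86) -> no
  Grace (age=41, score=75) -> no
  Yara (age=59, score=89) -> YES
  Tina (age=31, score=54) -> no
  Frank (age=36, score=80) -> YES
  Sam (age=48, score=62) -> no
  Alice (age=52, score=62) -> no
  Rosa (age=20, score=88) -> no


ANSWER: Yara, Frank


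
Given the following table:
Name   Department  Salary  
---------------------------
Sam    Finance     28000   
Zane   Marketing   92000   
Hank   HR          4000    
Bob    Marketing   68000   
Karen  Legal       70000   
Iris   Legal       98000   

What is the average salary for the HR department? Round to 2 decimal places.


HR department members:
  Hank: 4000
Sum = 4000
Count = 1
Average = 4000 / 1 = 4000.00

ANSWER: 4000.00


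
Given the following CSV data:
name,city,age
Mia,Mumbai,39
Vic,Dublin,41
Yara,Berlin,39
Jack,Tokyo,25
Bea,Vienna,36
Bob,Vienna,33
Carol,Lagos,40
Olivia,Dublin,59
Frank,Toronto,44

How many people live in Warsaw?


Scanning city column for 'Warsaw':
Total matches: 0

ANSWER: 0


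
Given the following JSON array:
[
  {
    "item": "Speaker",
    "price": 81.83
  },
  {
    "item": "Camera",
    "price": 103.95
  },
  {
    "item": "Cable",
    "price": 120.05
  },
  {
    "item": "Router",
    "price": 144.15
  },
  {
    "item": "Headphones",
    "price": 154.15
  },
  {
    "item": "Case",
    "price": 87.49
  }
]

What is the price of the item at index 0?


Array index 0 -> Speaker
price = 81.83

ANSWER: 81.83


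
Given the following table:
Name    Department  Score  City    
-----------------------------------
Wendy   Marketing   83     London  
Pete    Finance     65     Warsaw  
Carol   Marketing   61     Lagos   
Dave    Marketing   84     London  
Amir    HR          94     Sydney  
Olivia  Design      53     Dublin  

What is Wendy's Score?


Row 1: Wendy
Score = 83

ANSWER: 83


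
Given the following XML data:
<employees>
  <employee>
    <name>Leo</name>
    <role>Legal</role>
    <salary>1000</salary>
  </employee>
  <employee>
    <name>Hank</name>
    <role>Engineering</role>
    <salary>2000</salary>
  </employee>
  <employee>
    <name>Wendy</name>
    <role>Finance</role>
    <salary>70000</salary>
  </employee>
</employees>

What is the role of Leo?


Searching for <employee> with <name>Leo</name>
Found at position 1
<role>Legal</role>

ANSWER: Legal


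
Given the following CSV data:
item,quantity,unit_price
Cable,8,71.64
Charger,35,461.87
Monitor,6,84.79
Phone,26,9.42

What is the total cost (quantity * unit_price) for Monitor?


Row: Monitor
quantity = 6
unit_price = 84.79
total = 6 * 84.79 = 508.74

ANSWER: 508.74


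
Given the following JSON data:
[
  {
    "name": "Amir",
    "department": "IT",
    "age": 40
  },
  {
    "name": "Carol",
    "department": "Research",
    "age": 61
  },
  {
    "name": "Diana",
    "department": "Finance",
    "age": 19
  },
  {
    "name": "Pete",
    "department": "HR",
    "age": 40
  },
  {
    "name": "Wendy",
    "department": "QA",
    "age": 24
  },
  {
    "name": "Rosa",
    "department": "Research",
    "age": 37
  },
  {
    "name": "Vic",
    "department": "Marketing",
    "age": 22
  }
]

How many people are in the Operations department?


Scanning records for department = Operations
  No matches found
Count: 0

ANSWER: 0


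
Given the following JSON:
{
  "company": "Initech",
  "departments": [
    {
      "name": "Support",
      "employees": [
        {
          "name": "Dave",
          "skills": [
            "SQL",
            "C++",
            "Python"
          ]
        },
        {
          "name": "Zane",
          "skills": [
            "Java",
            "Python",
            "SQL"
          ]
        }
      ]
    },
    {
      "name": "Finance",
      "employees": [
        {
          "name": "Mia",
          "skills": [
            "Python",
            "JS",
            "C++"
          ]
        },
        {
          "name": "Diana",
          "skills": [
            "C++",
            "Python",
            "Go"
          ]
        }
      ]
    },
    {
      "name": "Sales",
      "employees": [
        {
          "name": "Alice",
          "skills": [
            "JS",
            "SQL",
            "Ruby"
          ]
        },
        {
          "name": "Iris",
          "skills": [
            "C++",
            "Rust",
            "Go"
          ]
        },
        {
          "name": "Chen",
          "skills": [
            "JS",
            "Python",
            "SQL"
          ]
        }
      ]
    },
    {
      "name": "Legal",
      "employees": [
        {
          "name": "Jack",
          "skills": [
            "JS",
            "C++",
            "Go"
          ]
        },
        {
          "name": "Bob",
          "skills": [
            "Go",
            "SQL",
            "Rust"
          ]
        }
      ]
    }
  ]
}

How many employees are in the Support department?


Path: departments[0].employees
Count: 2

ANSWER: 2


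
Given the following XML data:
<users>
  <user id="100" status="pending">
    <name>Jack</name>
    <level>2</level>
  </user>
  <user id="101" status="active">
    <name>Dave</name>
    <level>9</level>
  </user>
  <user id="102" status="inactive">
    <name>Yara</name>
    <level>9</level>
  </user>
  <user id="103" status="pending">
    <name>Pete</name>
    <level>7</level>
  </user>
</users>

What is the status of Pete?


Finding user with name = Pete
user id="103" status="pending"

ANSWER: pending


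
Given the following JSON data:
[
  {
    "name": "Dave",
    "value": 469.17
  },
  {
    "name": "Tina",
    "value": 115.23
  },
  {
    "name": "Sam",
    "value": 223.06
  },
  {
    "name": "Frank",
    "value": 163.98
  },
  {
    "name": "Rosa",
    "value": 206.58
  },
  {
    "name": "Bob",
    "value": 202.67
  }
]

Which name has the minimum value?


Comparing values:
  Dave: 469.17
  Tina: 115.23
  Sam: 223.06
  Frank: 163.98
  Rosa: 206.58
  Bob: 202.67
Minimum: Tina (115.23)

ANSWER: Tina


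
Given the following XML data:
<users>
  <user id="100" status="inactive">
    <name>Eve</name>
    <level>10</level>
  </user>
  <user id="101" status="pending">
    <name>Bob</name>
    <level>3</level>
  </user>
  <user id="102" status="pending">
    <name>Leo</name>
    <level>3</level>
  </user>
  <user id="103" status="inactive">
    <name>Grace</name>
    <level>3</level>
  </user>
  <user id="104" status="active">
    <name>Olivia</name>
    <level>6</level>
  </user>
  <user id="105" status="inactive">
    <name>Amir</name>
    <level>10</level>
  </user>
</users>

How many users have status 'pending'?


Counting users with status='pending':
  Bob (id=101) -> MATCH
  Leo (id=102) -> MATCH
Count: 2

ANSWER: 2


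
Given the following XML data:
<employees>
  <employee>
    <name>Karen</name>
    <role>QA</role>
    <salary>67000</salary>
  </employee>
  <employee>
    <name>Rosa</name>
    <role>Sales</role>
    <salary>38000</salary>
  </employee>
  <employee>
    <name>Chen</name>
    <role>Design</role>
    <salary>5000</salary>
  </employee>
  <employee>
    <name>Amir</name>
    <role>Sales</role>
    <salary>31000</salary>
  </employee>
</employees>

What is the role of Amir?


Searching for <employee> with <name>Amir</name>
Found at position 4
<role>Sales</role>

ANSWER: Sales


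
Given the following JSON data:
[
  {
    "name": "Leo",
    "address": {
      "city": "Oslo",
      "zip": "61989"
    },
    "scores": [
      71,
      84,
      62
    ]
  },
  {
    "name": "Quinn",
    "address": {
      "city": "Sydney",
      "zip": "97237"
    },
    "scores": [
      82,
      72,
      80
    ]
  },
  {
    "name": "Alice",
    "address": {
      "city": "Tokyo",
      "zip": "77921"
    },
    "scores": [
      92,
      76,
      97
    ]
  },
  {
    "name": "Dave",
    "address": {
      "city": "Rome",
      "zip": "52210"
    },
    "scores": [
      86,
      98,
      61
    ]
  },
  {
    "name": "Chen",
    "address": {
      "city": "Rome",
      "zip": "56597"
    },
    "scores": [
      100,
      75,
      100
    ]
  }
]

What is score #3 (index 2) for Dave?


Path: records[3].scores[2]
Value: 61

ANSWER: 61


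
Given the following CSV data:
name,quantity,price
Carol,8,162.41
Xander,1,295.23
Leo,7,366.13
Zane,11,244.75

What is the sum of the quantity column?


Values in 'quantity' column:
  Row 1: 8
  Row 2: 1
  Row 3: 7
  Row 4: 11
Sum = 8 + 1 + 7 + 11 = 27

ANSWER: 27


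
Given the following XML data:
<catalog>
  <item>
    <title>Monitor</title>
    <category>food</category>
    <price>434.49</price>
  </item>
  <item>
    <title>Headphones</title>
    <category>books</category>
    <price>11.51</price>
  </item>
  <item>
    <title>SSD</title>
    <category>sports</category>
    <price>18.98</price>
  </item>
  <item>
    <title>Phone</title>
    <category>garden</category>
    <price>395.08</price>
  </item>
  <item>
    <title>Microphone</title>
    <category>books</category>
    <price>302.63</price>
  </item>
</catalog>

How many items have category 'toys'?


Scanning <item> elements for <category>toys</category>:
Count: 0

ANSWER: 0


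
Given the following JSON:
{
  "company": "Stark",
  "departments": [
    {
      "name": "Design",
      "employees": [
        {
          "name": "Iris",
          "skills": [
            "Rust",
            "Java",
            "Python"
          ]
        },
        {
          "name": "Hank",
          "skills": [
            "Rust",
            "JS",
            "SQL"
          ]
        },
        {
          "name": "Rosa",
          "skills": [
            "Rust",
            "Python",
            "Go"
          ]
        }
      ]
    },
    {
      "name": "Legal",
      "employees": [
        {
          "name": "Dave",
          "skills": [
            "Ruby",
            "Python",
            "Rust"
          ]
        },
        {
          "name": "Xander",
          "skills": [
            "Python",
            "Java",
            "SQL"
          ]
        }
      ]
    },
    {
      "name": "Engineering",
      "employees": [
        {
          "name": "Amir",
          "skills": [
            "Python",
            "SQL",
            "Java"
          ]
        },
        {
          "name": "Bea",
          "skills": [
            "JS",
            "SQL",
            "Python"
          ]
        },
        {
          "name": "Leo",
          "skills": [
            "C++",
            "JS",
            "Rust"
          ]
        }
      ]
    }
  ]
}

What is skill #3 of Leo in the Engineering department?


Path: departments[2].employees[2].skills[2]
Value: Rust

ANSWER: Rust


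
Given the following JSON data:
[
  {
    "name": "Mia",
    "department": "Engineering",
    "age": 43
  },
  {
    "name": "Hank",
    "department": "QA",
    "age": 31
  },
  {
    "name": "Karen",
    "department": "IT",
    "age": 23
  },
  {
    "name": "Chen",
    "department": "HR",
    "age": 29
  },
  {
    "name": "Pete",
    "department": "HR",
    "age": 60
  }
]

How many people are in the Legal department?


Scanning records for department = Legal
  No matches found
Count: 0

ANSWER: 0


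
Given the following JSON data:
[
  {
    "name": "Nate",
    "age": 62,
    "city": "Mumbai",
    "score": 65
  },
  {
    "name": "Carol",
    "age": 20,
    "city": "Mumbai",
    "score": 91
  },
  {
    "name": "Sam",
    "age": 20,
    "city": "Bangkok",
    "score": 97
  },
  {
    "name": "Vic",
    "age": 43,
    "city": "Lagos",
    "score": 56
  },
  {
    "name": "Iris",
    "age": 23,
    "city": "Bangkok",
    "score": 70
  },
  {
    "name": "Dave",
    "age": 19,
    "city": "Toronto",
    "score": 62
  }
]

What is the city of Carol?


Looking up record where name = Carol
Record index: 1
Field 'city' = Mumbai

ANSWER: Mumbai


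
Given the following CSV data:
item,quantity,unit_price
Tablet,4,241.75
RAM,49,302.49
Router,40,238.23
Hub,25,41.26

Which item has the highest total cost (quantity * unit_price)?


Computing row totals:
  Tablet: 967.0
  RAM: 14822.01
  Router: 9529.2
  Hub: 1031.5
Maximum: RAM (14822.01)

ANSWER: RAM


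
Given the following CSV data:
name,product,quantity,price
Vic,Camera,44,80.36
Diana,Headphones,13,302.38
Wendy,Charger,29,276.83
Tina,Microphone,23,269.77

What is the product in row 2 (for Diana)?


Row 2: Diana
Column 'product' = Headphones

ANSWER: Headphones


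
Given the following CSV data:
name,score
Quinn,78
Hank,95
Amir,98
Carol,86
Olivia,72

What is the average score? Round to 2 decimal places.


Scores: 78, 95, 98, 86, 72
Sum = 429
Count = 5
Average = 429 / 5 = 85.80

ANSWER: 85.80


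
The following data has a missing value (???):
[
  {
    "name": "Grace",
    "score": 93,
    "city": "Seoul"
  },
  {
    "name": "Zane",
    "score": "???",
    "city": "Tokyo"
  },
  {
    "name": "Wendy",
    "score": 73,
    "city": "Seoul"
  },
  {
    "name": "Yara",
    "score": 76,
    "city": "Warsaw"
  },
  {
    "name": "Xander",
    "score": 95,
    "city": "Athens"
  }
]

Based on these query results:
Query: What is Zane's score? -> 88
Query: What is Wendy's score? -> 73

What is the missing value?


The missing value is Zane's score
From query: Zane's score = 88

ANSWER: 88
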